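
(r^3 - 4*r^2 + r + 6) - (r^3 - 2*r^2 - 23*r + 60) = -2*r^2 + 24*r - 54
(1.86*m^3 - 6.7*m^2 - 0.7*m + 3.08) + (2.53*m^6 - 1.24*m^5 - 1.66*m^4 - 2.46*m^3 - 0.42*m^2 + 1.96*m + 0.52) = 2.53*m^6 - 1.24*m^5 - 1.66*m^4 - 0.6*m^3 - 7.12*m^2 + 1.26*m + 3.6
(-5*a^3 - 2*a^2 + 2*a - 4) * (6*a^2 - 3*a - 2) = -30*a^5 + 3*a^4 + 28*a^3 - 26*a^2 + 8*a + 8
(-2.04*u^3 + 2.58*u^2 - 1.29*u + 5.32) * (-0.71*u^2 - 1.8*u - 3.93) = 1.4484*u^5 + 1.8402*u^4 + 4.2891*u^3 - 11.5946*u^2 - 4.5063*u - 20.9076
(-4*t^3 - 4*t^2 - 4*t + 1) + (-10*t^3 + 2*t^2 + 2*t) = -14*t^3 - 2*t^2 - 2*t + 1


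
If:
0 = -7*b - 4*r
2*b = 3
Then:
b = 3/2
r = -21/8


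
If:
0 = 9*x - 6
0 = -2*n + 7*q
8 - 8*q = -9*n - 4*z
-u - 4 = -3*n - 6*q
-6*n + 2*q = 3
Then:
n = -21/38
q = -3/19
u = -251/38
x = 2/3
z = -163/152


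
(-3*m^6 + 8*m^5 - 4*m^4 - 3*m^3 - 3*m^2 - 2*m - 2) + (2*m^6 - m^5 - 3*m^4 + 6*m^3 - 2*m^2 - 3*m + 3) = -m^6 + 7*m^5 - 7*m^4 + 3*m^3 - 5*m^2 - 5*m + 1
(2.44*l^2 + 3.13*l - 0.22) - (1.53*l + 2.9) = 2.44*l^2 + 1.6*l - 3.12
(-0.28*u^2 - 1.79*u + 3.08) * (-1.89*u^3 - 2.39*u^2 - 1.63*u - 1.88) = 0.5292*u^5 + 4.0523*u^4 - 1.0867*u^3 - 3.9171*u^2 - 1.6552*u - 5.7904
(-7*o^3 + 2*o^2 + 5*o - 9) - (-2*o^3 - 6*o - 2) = -5*o^3 + 2*o^2 + 11*o - 7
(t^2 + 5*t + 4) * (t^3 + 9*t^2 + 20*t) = t^5 + 14*t^4 + 69*t^3 + 136*t^2 + 80*t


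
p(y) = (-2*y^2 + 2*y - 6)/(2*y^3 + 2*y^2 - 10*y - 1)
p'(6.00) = 0.03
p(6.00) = -0.15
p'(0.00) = -62.00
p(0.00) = 6.00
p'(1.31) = 1.52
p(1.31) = 1.10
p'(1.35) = 1.82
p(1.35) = 1.17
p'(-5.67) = 0.12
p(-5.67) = 0.33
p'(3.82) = 0.12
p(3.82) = -0.27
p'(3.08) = 0.31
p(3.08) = -0.41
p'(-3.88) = 0.83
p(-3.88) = 0.90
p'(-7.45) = 0.04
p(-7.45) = 0.21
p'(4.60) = 0.06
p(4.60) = -0.21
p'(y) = (2 - 4*y)/(2*y^3 + 2*y^2 - 10*y - 1) + (-6*y^2 - 4*y + 10)*(-2*y^2 + 2*y - 6)/(2*y^3 + 2*y^2 - 10*y - 1)^2 = 2*(2*y^4 - 4*y^3 + 26*y^2 + 14*y - 31)/(4*y^6 + 8*y^5 - 36*y^4 - 44*y^3 + 96*y^2 + 20*y + 1)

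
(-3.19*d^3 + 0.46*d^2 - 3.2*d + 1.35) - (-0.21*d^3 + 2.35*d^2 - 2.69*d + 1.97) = -2.98*d^3 - 1.89*d^2 - 0.51*d - 0.62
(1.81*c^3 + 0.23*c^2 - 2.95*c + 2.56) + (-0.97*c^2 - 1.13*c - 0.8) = 1.81*c^3 - 0.74*c^2 - 4.08*c + 1.76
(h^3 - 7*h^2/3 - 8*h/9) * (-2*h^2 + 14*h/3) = -2*h^5 + 28*h^4/3 - 82*h^3/9 - 112*h^2/27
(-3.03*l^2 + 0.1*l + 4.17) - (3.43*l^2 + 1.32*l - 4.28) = -6.46*l^2 - 1.22*l + 8.45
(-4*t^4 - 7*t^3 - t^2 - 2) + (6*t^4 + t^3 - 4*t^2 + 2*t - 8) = 2*t^4 - 6*t^3 - 5*t^2 + 2*t - 10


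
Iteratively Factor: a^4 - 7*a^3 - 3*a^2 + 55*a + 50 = (a - 5)*(a^3 - 2*a^2 - 13*a - 10) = (a - 5)*(a + 2)*(a^2 - 4*a - 5) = (a - 5)^2*(a + 2)*(a + 1)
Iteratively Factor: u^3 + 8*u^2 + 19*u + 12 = (u + 1)*(u^2 + 7*u + 12) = (u + 1)*(u + 3)*(u + 4)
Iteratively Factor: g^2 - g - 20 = (g + 4)*(g - 5)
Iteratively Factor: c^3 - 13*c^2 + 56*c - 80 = (c - 4)*(c^2 - 9*c + 20) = (c - 4)^2*(c - 5)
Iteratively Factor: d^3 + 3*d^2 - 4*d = (d + 4)*(d^2 - d) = (d - 1)*(d + 4)*(d)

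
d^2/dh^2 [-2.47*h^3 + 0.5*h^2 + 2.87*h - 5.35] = 1.0 - 14.82*h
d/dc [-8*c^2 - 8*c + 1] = -16*c - 8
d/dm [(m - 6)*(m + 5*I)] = 2*m - 6 + 5*I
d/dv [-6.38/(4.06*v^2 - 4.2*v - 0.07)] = (51.8056*v - 26.796)/(-4.06*v^2 + 4.2*v + 0.07)^2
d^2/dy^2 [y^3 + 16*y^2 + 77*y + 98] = 6*y + 32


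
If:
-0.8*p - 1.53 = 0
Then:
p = -1.91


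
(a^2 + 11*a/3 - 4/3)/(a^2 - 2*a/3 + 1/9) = 3*(a + 4)/(3*a - 1)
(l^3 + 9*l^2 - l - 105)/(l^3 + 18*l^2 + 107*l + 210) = (l - 3)/(l + 6)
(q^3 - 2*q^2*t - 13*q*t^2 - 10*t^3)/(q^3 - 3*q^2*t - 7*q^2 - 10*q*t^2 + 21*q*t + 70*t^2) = (q + t)/(q - 7)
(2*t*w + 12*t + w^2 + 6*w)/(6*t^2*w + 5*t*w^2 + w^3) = (w + 6)/(w*(3*t + w))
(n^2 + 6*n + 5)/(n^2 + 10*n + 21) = (n^2 + 6*n + 5)/(n^2 + 10*n + 21)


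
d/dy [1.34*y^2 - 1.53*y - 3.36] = 2.68*y - 1.53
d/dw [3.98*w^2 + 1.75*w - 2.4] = 7.96*w + 1.75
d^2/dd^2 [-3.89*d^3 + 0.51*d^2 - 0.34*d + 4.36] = 1.02 - 23.34*d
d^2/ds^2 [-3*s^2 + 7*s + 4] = -6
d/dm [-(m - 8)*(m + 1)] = 7 - 2*m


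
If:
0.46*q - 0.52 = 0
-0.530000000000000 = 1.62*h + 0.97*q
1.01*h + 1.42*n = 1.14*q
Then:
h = -1.00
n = 1.62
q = 1.13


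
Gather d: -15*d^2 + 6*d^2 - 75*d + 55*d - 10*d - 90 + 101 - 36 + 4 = -9*d^2 - 30*d - 21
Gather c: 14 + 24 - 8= 30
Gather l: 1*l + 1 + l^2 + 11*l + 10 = l^2 + 12*l + 11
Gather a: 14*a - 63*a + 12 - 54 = -49*a - 42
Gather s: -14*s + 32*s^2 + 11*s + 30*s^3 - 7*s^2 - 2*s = 30*s^3 + 25*s^2 - 5*s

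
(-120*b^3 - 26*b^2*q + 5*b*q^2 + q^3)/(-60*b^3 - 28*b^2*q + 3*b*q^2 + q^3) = (4*b + q)/(2*b + q)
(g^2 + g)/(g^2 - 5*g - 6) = g/(g - 6)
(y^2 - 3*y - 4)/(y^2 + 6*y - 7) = (y^2 - 3*y - 4)/(y^2 + 6*y - 7)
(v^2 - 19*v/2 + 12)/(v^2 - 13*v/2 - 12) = (2*v - 3)/(2*v + 3)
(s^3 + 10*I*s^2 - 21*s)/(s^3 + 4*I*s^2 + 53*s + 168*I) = s*(s + 7*I)/(s^2 + I*s + 56)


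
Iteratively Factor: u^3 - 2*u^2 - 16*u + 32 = (u - 2)*(u^2 - 16) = (u - 4)*(u - 2)*(u + 4)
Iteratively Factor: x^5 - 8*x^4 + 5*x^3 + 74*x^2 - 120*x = (x + 3)*(x^4 - 11*x^3 + 38*x^2 - 40*x) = (x - 5)*(x + 3)*(x^3 - 6*x^2 + 8*x) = (x - 5)*(x - 4)*(x + 3)*(x^2 - 2*x) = x*(x - 5)*(x - 4)*(x + 3)*(x - 2)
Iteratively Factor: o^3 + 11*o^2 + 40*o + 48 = (o + 4)*(o^2 + 7*o + 12) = (o + 3)*(o + 4)*(o + 4)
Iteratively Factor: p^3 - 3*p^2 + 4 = (p - 2)*(p^2 - p - 2) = (p - 2)^2*(p + 1)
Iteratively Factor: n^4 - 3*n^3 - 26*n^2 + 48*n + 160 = (n + 4)*(n^3 - 7*n^2 + 2*n + 40) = (n + 2)*(n + 4)*(n^2 - 9*n + 20) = (n - 5)*(n + 2)*(n + 4)*(n - 4)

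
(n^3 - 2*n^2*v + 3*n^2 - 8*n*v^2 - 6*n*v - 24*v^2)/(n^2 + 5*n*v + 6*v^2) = (n^2 - 4*n*v + 3*n - 12*v)/(n + 3*v)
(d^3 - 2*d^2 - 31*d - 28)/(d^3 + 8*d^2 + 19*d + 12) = (d - 7)/(d + 3)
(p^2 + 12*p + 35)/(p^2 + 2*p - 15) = (p + 7)/(p - 3)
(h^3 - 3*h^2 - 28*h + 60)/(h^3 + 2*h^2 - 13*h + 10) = (h - 6)/(h - 1)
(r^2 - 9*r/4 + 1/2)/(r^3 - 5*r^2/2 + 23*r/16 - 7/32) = 8*(r - 2)/(8*r^2 - 18*r + 7)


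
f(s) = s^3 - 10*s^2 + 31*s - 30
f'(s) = 3*s^2 - 20*s + 31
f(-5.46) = -660.15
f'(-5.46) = 229.63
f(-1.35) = -92.54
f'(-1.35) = 63.47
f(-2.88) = -226.11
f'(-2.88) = 113.48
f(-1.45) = -99.02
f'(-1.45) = 66.31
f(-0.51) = -48.54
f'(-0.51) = 41.98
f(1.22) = -5.25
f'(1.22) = 11.07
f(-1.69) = -115.78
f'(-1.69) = 73.37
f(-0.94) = -68.81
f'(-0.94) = 52.45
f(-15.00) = -6120.00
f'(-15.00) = 1006.00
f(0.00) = -30.00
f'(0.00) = 31.00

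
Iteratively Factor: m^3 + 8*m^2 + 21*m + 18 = (m + 3)*(m^2 + 5*m + 6) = (m + 3)^2*(m + 2)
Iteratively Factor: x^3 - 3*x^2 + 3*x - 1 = (x - 1)*(x^2 - 2*x + 1) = (x - 1)^2*(x - 1)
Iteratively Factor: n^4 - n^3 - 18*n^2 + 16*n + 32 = (n + 1)*(n^3 - 2*n^2 - 16*n + 32) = (n - 2)*(n + 1)*(n^2 - 16) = (n - 2)*(n + 1)*(n + 4)*(n - 4)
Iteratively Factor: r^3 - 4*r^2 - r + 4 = (r + 1)*(r^2 - 5*r + 4) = (r - 4)*(r + 1)*(r - 1)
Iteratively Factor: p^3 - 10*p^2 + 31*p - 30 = (p - 3)*(p^2 - 7*p + 10) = (p - 5)*(p - 3)*(p - 2)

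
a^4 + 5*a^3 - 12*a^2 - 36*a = a*(a - 3)*(a + 2)*(a + 6)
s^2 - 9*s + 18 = (s - 6)*(s - 3)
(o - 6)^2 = o^2 - 12*o + 36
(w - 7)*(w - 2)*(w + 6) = w^3 - 3*w^2 - 40*w + 84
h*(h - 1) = h^2 - h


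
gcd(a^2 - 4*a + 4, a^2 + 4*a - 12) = a - 2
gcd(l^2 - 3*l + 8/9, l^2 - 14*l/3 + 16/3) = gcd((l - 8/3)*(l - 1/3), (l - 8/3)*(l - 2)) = l - 8/3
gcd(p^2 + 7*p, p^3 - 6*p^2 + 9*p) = p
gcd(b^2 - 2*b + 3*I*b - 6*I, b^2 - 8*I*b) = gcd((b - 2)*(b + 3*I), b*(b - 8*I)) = 1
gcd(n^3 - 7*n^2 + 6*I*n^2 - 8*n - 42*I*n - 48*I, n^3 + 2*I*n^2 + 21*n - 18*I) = n + 6*I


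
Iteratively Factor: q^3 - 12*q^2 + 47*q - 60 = (q - 5)*(q^2 - 7*q + 12) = (q - 5)*(q - 3)*(q - 4)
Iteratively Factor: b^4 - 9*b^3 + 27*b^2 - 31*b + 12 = (b - 3)*(b^3 - 6*b^2 + 9*b - 4) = (b - 4)*(b - 3)*(b^2 - 2*b + 1) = (b - 4)*(b - 3)*(b - 1)*(b - 1)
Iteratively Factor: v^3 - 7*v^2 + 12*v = (v - 3)*(v^2 - 4*v) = v*(v - 3)*(v - 4)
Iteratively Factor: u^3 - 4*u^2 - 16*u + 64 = (u + 4)*(u^2 - 8*u + 16) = (u - 4)*(u + 4)*(u - 4)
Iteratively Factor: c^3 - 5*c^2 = (c)*(c^2 - 5*c) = c*(c - 5)*(c)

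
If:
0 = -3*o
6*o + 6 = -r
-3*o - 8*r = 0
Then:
No Solution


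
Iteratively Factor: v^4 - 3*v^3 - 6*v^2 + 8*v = (v - 4)*(v^3 + v^2 - 2*v) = (v - 4)*(v - 1)*(v^2 + 2*v) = (v - 4)*(v - 1)*(v + 2)*(v)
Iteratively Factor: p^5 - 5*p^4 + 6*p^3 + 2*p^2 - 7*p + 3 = (p + 1)*(p^4 - 6*p^3 + 12*p^2 - 10*p + 3) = (p - 1)*(p + 1)*(p^3 - 5*p^2 + 7*p - 3) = (p - 1)^2*(p + 1)*(p^2 - 4*p + 3) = (p - 1)^3*(p + 1)*(p - 3)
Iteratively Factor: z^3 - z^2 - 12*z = (z)*(z^2 - z - 12) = z*(z - 4)*(z + 3)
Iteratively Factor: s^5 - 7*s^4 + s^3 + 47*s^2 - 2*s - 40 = (s + 2)*(s^4 - 9*s^3 + 19*s^2 + 9*s - 20) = (s + 1)*(s + 2)*(s^3 - 10*s^2 + 29*s - 20) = (s - 4)*(s + 1)*(s + 2)*(s^2 - 6*s + 5) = (s - 5)*(s - 4)*(s + 1)*(s + 2)*(s - 1)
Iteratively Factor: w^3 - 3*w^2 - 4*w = (w - 4)*(w^2 + w) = (w - 4)*(w + 1)*(w)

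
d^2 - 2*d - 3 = (d - 3)*(d + 1)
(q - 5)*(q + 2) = q^2 - 3*q - 10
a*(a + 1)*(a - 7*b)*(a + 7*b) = a^4 + a^3 - 49*a^2*b^2 - 49*a*b^2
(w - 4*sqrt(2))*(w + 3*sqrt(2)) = w^2 - sqrt(2)*w - 24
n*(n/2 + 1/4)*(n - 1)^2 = n^4/2 - 3*n^3/4 + n/4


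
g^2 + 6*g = g*(g + 6)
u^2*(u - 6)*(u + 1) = u^4 - 5*u^3 - 6*u^2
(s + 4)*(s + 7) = s^2 + 11*s + 28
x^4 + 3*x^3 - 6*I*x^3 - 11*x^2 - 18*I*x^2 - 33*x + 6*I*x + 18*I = (x + 3)*(x - 3*I)*(x - 2*I)*(x - I)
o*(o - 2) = o^2 - 2*o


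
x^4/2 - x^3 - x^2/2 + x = x*(x/2 + 1/2)*(x - 2)*(x - 1)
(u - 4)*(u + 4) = u^2 - 16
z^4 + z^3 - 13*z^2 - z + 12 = (z - 3)*(z - 1)*(z + 1)*(z + 4)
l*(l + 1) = l^2 + l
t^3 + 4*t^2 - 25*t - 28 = (t - 4)*(t + 1)*(t + 7)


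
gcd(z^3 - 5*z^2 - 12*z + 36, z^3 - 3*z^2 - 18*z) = z^2 - 3*z - 18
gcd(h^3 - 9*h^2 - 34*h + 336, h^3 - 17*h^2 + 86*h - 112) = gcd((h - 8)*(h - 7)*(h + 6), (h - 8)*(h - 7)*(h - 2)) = h^2 - 15*h + 56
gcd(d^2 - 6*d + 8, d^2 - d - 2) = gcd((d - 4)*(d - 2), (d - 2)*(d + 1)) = d - 2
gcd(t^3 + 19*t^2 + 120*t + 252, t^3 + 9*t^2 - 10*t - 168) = t^2 + 13*t + 42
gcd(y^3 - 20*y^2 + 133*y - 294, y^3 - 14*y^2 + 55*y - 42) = y^2 - 13*y + 42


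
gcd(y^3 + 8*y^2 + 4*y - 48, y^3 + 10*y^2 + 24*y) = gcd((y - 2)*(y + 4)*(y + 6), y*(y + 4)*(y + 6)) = y^2 + 10*y + 24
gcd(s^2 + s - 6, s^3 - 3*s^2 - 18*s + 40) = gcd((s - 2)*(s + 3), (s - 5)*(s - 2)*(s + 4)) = s - 2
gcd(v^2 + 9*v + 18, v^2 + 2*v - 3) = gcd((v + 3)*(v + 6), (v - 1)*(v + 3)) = v + 3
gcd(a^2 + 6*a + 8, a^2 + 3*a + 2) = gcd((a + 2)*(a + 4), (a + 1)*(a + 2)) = a + 2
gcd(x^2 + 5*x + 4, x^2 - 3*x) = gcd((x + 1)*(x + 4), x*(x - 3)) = 1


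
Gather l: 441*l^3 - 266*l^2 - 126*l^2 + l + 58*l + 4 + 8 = 441*l^3 - 392*l^2 + 59*l + 12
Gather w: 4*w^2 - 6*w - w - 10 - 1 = 4*w^2 - 7*w - 11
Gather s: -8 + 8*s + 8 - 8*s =0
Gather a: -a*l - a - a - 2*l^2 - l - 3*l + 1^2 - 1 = a*(-l - 2) - 2*l^2 - 4*l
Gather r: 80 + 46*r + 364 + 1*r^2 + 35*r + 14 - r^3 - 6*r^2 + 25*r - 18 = -r^3 - 5*r^2 + 106*r + 440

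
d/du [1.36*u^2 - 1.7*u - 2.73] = 2.72*u - 1.7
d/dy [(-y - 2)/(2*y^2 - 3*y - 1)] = (-2*y^2 + 3*y + (y + 2)*(4*y - 3) + 1)/(-2*y^2 + 3*y + 1)^2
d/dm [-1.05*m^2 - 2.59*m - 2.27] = -2.1*m - 2.59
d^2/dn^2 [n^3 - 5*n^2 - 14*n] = 6*n - 10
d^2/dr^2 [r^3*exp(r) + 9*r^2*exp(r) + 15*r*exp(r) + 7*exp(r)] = (r^3 + 15*r^2 + 57*r + 55)*exp(r)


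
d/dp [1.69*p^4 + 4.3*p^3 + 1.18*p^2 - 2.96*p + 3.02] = 6.76*p^3 + 12.9*p^2 + 2.36*p - 2.96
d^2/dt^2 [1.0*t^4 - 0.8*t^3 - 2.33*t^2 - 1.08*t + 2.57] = 12.0*t^2 - 4.8*t - 4.66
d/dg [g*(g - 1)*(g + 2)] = 3*g^2 + 2*g - 2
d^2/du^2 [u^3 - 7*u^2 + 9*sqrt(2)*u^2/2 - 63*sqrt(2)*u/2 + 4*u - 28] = 6*u - 14 + 9*sqrt(2)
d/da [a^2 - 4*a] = 2*a - 4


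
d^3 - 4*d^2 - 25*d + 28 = (d - 7)*(d - 1)*(d + 4)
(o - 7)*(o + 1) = o^2 - 6*o - 7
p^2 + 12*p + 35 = (p + 5)*(p + 7)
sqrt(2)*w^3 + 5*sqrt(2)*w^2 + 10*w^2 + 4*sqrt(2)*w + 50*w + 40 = (w + 4)*(w + 5*sqrt(2))*(sqrt(2)*w + sqrt(2))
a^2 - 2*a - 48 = (a - 8)*(a + 6)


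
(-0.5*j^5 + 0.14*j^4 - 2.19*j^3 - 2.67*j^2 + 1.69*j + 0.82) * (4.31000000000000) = -2.155*j^5 + 0.6034*j^4 - 9.4389*j^3 - 11.5077*j^2 + 7.2839*j + 3.5342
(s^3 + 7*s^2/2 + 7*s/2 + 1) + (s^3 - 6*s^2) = 2*s^3 - 5*s^2/2 + 7*s/2 + 1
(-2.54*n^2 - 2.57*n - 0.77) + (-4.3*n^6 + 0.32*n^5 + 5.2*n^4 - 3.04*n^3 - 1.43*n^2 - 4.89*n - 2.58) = -4.3*n^6 + 0.32*n^5 + 5.2*n^4 - 3.04*n^3 - 3.97*n^2 - 7.46*n - 3.35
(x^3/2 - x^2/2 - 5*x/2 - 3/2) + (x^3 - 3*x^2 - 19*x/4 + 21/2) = 3*x^3/2 - 7*x^2/2 - 29*x/4 + 9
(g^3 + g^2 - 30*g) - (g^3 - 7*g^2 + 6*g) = 8*g^2 - 36*g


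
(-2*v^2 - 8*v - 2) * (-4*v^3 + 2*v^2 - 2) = 8*v^5 + 28*v^4 - 8*v^3 + 16*v + 4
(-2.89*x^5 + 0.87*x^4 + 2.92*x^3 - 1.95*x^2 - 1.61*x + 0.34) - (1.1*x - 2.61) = -2.89*x^5 + 0.87*x^4 + 2.92*x^3 - 1.95*x^2 - 2.71*x + 2.95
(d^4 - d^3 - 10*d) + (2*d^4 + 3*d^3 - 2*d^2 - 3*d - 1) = 3*d^4 + 2*d^3 - 2*d^2 - 13*d - 1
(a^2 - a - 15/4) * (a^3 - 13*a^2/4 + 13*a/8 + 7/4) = a^5 - 17*a^4/4 + 9*a^3/8 + 197*a^2/16 - 251*a/32 - 105/16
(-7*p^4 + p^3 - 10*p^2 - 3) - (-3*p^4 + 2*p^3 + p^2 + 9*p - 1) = -4*p^4 - p^3 - 11*p^2 - 9*p - 2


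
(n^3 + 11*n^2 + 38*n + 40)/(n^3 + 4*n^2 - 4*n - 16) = (n + 5)/(n - 2)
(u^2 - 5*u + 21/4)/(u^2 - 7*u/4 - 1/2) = (-4*u^2 + 20*u - 21)/(-4*u^2 + 7*u + 2)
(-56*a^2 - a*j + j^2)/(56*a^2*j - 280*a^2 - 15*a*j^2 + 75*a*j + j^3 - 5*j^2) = (-7*a - j)/(7*a*j - 35*a - j^2 + 5*j)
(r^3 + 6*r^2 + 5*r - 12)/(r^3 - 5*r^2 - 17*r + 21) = (r + 4)/(r - 7)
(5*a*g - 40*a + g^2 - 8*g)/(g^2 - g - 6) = (-5*a*g + 40*a - g^2 + 8*g)/(-g^2 + g + 6)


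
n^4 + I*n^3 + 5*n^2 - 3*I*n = n*(n - I)^2*(n + 3*I)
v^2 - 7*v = v*(v - 7)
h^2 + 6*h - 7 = (h - 1)*(h + 7)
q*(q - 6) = q^2 - 6*q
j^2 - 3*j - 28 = (j - 7)*(j + 4)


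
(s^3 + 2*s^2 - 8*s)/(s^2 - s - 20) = s*(s - 2)/(s - 5)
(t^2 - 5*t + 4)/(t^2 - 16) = (t - 1)/(t + 4)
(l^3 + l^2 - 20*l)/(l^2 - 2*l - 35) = l*(l - 4)/(l - 7)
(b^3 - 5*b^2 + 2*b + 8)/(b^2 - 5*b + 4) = (b^2 - b - 2)/(b - 1)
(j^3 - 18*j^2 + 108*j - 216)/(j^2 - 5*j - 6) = (j^2 - 12*j + 36)/(j + 1)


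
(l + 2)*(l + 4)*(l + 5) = l^3 + 11*l^2 + 38*l + 40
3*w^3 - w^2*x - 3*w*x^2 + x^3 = (-3*w + x)*(-w + x)*(w + x)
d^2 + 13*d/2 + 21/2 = (d + 3)*(d + 7/2)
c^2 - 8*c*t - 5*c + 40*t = (c - 5)*(c - 8*t)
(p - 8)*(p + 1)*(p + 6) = p^3 - p^2 - 50*p - 48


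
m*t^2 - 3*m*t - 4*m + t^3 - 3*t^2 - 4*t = (m + t)*(t - 4)*(t + 1)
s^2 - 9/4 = (s - 3/2)*(s + 3/2)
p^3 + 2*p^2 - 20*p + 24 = (p - 2)^2*(p + 6)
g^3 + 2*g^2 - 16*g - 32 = (g - 4)*(g + 2)*(g + 4)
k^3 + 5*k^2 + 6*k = k*(k + 2)*(k + 3)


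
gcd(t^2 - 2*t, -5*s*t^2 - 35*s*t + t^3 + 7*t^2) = t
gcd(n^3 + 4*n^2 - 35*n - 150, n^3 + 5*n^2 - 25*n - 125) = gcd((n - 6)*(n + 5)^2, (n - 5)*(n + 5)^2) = n^2 + 10*n + 25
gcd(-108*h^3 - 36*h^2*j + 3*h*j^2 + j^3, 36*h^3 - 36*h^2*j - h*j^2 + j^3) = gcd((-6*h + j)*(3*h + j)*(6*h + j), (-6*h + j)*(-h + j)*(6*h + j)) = 36*h^2 - j^2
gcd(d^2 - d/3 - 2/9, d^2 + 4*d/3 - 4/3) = d - 2/3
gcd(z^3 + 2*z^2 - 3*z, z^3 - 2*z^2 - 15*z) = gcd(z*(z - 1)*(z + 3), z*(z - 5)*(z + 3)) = z^2 + 3*z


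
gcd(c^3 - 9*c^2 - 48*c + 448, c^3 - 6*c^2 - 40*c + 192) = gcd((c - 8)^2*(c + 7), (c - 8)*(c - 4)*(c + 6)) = c - 8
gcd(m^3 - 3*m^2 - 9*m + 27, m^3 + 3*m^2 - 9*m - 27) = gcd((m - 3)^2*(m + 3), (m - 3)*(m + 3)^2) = m^2 - 9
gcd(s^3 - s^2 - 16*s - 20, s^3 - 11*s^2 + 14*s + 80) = s^2 - 3*s - 10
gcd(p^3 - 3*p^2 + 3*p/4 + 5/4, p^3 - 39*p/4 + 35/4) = p^2 - 7*p/2 + 5/2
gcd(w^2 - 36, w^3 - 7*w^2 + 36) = w - 6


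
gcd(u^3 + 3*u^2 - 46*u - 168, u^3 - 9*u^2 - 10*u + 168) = u^2 - 3*u - 28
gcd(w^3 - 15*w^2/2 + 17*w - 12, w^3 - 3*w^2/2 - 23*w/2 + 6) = w - 4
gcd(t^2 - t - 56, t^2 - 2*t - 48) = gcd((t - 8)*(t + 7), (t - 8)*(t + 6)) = t - 8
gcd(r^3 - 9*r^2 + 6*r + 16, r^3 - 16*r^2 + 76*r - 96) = r^2 - 10*r + 16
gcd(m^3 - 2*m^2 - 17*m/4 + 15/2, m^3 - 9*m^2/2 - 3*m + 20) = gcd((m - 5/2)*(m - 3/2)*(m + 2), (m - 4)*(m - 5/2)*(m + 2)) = m^2 - m/2 - 5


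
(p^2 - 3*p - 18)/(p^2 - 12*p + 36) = (p + 3)/(p - 6)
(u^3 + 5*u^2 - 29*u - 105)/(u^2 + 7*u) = u - 2 - 15/u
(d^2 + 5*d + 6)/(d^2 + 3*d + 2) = (d + 3)/(d + 1)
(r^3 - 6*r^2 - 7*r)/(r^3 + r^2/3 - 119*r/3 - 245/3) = 3*r*(r + 1)/(3*r^2 + 22*r + 35)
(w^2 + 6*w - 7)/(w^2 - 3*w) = (w^2 + 6*w - 7)/(w*(w - 3))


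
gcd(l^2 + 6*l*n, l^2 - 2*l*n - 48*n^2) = l + 6*n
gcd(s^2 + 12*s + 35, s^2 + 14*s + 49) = s + 7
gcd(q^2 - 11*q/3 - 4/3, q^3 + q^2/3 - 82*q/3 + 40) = q - 4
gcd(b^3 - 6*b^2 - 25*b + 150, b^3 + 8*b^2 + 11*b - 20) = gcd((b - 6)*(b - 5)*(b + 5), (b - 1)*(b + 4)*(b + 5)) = b + 5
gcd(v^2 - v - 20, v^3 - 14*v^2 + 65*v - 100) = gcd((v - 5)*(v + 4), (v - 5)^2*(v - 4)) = v - 5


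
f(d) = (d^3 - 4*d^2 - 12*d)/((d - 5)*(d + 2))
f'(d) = (3*d^2 - 8*d - 12)/((d - 5)*(d + 2)) - (d^3 - 4*d^2 - 12*d)/((d - 5)*(d + 2)^2) - (d^3 - 4*d^2 - 12*d)/((d - 5)^2*(d + 2)) = (d^2 - 10*d + 30)/(d^2 - 10*d + 25)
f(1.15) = 1.45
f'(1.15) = 1.34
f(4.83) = 33.24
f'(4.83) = 174.01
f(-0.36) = -0.43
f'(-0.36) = 1.17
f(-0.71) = -0.83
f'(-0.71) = 1.15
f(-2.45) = -2.78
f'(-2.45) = 1.09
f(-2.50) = -2.83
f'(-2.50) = 1.09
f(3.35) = 5.38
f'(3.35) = 2.84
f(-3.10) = -3.48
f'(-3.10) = 1.08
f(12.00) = 10.29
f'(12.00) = 1.10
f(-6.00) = -6.55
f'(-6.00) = 1.04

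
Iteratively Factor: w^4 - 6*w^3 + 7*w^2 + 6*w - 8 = (w + 1)*(w^3 - 7*w^2 + 14*w - 8) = (w - 4)*(w + 1)*(w^2 - 3*w + 2) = (w - 4)*(w - 1)*(w + 1)*(w - 2)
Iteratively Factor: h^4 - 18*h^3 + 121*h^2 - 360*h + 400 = (h - 5)*(h^3 - 13*h^2 + 56*h - 80) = (h - 5)^2*(h^2 - 8*h + 16) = (h - 5)^2*(h - 4)*(h - 4)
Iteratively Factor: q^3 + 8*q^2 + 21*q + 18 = (q + 2)*(q^2 + 6*q + 9) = (q + 2)*(q + 3)*(q + 3)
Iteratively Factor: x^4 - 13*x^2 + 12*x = (x - 1)*(x^3 + x^2 - 12*x) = (x - 1)*(x + 4)*(x^2 - 3*x) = (x - 3)*(x - 1)*(x + 4)*(x)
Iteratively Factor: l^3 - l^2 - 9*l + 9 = (l + 3)*(l^2 - 4*l + 3) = (l - 1)*(l + 3)*(l - 3)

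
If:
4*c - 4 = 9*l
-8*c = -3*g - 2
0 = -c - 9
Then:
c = -9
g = -74/3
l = -40/9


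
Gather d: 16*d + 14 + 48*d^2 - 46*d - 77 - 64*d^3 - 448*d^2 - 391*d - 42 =-64*d^3 - 400*d^2 - 421*d - 105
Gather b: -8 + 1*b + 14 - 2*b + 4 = 10 - b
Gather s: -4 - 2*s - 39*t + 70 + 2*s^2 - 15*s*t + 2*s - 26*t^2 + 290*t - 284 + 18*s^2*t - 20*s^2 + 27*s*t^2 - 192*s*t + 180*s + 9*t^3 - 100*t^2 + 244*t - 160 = s^2*(18*t - 18) + s*(27*t^2 - 207*t + 180) + 9*t^3 - 126*t^2 + 495*t - 378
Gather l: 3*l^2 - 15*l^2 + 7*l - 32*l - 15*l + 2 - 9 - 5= -12*l^2 - 40*l - 12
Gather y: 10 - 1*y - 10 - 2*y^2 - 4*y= -2*y^2 - 5*y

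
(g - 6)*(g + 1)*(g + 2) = g^3 - 3*g^2 - 16*g - 12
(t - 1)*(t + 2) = t^2 + t - 2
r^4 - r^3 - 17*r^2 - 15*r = r*(r - 5)*(r + 1)*(r + 3)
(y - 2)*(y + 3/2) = y^2 - y/2 - 3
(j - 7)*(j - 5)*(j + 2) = j^3 - 10*j^2 + 11*j + 70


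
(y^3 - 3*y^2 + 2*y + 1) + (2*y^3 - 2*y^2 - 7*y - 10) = 3*y^3 - 5*y^2 - 5*y - 9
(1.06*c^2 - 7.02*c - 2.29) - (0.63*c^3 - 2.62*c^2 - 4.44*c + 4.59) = -0.63*c^3 + 3.68*c^2 - 2.58*c - 6.88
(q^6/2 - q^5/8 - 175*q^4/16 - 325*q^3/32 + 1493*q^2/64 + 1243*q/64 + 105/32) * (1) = q^6/2 - q^5/8 - 175*q^4/16 - 325*q^3/32 + 1493*q^2/64 + 1243*q/64 + 105/32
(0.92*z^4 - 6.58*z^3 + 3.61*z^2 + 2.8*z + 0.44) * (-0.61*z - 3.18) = -0.5612*z^5 + 1.0882*z^4 + 18.7223*z^3 - 13.1878*z^2 - 9.1724*z - 1.3992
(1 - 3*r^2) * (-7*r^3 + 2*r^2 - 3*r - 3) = 21*r^5 - 6*r^4 + 2*r^3 + 11*r^2 - 3*r - 3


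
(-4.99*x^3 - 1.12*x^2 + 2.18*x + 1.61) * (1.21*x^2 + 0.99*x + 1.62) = -6.0379*x^5 - 6.2953*x^4 - 6.5548*x^3 + 2.2919*x^2 + 5.1255*x + 2.6082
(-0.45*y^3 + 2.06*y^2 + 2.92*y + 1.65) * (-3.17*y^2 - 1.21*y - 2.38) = 1.4265*y^5 - 5.9857*y^4 - 10.678*y^3 - 13.6665*y^2 - 8.9461*y - 3.927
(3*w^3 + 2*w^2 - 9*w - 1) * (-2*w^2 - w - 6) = -6*w^5 - 7*w^4 - 2*w^3 - w^2 + 55*w + 6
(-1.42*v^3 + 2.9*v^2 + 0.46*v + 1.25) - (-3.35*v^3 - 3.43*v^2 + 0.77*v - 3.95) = 1.93*v^3 + 6.33*v^2 - 0.31*v + 5.2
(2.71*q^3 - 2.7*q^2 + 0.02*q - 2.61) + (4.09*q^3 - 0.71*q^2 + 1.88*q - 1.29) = 6.8*q^3 - 3.41*q^2 + 1.9*q - 3.9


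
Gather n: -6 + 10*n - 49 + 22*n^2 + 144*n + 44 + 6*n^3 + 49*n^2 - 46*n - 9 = 6*n^3 + 71*n^2 + 108*n - 20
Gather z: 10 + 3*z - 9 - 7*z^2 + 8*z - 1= -7*z^2 + 11*z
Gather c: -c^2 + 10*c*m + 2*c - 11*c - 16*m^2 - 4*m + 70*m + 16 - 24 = -c^2 + c*(10*m - 9) - 16*m^2 + 66*m - 8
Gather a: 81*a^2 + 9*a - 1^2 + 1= 81*a^2 + 9*a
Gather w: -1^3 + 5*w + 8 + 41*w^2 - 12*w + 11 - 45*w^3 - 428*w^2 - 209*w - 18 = -45*w^3 - 387*w^2 - 216*w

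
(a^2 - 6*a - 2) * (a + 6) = a^3 - 38*a - 12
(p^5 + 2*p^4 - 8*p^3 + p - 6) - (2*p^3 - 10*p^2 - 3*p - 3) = p^5 + 2*p^4 - 10*p^3 + 10*p^2 + 4*p - 3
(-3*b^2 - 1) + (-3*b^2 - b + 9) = -6*b^2 - b + 8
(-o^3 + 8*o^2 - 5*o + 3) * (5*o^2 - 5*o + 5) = -5*o^5 + 45*o^4 - 70*o^3 + 80*o^2 - 40*o + 15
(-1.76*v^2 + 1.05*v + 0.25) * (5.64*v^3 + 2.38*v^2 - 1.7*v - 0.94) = -9.9264*v^5 + 1.7332*v^4 + 6.901*v^3 + 0.4644*v^2 - 1.412*v - 0.235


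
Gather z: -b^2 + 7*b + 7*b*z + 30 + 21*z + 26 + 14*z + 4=-b^2 + 7*b + z*(7*b + 35) + 60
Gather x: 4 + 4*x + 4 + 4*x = 8*x + 8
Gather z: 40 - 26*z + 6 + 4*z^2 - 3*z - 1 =4*z^2 - 29*z + 45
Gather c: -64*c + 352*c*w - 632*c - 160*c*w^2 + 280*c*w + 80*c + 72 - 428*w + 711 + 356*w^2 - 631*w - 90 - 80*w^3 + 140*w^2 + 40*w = c*(-160*w^2 + 632*w - 616) - 80*w^3 + 496*w^2 - 1019*w + 693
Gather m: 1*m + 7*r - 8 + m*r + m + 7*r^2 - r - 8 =m*(r + 2) + 7*r^2 + 6*r - 16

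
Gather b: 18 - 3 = 15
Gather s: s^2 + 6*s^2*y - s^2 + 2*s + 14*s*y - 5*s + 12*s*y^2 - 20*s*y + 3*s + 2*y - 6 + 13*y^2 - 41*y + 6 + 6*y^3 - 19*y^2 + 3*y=6*s^2*y + s*(12*y^2 - 6*y) + 6*y^3 - 6*y^2 - 36*y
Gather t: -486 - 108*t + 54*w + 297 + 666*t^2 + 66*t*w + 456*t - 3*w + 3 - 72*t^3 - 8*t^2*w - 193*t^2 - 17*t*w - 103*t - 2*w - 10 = -72*t^3 + t^2*(473 - 8*w) + t*(49*w + 245) + 49*w - 196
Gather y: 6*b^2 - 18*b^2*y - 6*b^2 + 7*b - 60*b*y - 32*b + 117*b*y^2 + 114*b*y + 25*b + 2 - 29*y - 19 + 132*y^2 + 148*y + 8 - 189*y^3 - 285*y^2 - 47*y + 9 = -189*y^3 + y^2*(117*b - 153) + y*(-18*b^2 + 54*b + 72)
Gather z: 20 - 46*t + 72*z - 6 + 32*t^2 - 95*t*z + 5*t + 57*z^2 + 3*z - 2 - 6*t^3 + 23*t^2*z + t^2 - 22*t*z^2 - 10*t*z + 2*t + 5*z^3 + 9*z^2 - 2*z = -6*t^3 + 33*t^2 - 39*t + 5*z^3 + z^2*(66 - 22*t) + z*(23*t^2 - 105*t + 73) + 12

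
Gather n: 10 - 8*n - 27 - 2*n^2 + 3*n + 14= -2*n^2 - 5*n - 3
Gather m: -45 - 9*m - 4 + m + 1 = -8*m - 48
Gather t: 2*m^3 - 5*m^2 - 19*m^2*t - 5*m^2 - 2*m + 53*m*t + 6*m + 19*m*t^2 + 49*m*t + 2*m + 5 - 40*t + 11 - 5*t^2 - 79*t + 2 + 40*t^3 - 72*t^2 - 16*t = 2*m^3 - 10*m^2 + 6*m + 40*t^3 + t^2*(19*m - 77) + t*(-19*m^2 + 102*m - 135) + 18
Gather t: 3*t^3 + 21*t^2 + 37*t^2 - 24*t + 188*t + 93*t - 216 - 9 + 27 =3*t^3 + 58*t^2 + 257*t - 198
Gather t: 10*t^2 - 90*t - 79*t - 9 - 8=10*t^2 - 169*t - 17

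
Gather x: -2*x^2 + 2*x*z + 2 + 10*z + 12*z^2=-2*x^2 + 2*x*z + 12*z^2 + 10*z + 2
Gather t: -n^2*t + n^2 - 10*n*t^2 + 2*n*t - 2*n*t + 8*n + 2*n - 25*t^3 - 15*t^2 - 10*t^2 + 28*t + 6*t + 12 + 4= n^2 + 10*n - 25*t^3 + t^2*(-10*n - 25) + t*(34 - n^2) + 16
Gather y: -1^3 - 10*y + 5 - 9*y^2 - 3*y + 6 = -9*y^2 - 13*y + 10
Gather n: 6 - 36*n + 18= 24 - 36*n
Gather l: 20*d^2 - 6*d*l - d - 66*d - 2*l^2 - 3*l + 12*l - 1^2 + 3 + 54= 20*d^2 - 67*d - 2*l^2 + l*(9 - 6*d) + 56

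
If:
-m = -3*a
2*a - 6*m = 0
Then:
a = 0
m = 0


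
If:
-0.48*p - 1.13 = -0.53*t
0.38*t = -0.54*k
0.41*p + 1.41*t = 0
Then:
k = -0.36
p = -1.78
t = 0.52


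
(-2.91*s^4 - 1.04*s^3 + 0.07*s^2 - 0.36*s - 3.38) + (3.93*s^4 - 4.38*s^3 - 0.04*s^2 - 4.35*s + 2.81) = 1.02*s^4 - 5.42*s^3 + 0.03*s^2 - 4.71*s - 0.57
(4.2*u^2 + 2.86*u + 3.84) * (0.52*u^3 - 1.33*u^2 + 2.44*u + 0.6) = 2.184*u^5 - 4.0988*u^4 + 8.441*u^3 + 4.3912*u^2 + 11.0856*u + 2.304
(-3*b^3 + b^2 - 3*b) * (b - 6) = -3*b^4 + 19*b^3 - 9*b^2 + 18*b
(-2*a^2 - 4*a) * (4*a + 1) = -8*a^3 - 18*a^2 - 4*a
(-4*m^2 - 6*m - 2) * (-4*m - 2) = 16*m^3 + 32*m^2 + 20*m + 4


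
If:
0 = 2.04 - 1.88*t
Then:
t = 1.09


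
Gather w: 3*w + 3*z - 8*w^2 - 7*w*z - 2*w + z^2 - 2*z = -8*w^2 + w*(1 - 7*z) + z^2 + z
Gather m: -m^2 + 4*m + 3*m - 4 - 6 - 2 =-m^2 + 7*m - 12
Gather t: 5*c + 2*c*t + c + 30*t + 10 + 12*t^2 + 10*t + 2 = 6*c + 12*t^2 + t*(2*c + 40) + 12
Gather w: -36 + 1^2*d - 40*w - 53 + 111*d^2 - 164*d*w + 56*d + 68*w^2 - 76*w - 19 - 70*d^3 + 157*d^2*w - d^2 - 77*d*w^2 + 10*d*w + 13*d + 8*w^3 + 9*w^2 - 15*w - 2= -70*d^3 + 110*d^2 + 70*d + 8*w^3 + w^2*(77 - 77*d) + w*(157*d^2 - 154*d - 131) - 110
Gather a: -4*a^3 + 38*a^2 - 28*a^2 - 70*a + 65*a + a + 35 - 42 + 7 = -4*a^3 + 10*a^2 - 4*a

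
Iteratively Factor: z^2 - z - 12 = (z - 4)*(z + 3)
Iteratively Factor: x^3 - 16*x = (x - 4)*(x^2 + 4*x) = x*(x - 4)*(x + 4)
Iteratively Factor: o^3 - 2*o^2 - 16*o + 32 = (o - 4)*(o^2 + 2*o - 8) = (o - 4)*(o + 4)*(o - 2)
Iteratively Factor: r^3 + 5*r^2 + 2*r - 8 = (r - 1)*(r^2 + 6*r + 8) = (r - 1)*(r + 2)*(r + 4)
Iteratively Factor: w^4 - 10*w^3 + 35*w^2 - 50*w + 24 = (w - 1)*(w^3 - 9*w^2 + 26*w - 24) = (w - 2)*(w - 1)*(w^2 - 7*w + 12) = (w - 3)*(w - 2)*(w - 1)*(w - 4)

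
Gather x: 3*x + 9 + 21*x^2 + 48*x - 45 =21*x^2 + 51*x - 36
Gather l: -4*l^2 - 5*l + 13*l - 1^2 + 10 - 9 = -4*l^2 + 8*l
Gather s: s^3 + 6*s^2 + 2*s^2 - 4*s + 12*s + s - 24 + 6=s^3 + 8*s^2 + 9*s - 18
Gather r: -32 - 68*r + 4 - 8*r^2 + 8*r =-8*r^2 - 60*r - 28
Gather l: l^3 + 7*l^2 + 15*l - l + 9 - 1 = l^3 + 7*l^2 + 14*l + 8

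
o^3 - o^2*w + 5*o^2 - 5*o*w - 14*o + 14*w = (o - 2)*(o + 7)*(o - w)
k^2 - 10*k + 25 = (k - 5)^2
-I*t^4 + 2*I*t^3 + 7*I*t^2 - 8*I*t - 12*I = (t - 3)*(t - 2)*(t + 2)*(-I*t - I)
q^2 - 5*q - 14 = (q - 7)*(q + 2)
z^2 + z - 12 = (z - 3)*(z + 4)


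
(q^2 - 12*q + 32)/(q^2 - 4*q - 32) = (q - 4)/(q + 4)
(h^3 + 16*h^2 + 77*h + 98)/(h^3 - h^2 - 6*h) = (h^2 + 14*h + 49)/(h*(h - 3))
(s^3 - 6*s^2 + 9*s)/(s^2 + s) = (s^2 - 6*s + 9)/(s + 1)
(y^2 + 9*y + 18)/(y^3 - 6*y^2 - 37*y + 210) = (y + 3)/(y^2 - 12*y + 35)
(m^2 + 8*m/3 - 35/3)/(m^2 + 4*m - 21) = (3*m^2 + 8*m - 35)/(3*(m^2 + 4*m - 21))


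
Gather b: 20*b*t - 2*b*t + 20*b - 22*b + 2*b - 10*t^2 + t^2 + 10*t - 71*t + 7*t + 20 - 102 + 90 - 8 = 18*b*t - 9*t^2 - 54*t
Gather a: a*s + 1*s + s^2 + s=a*s + s^2 + 2*s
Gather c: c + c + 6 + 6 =2*c + 12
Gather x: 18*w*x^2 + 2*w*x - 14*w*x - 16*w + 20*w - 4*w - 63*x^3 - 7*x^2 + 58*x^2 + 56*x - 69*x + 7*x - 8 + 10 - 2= -63*x^3 + x^2*(18*w + 51) + x*(-12*w - 6)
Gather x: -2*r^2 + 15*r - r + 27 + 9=-2*r^2 + 14*r + 36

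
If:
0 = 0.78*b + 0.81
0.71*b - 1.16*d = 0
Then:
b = -1.04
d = -0.64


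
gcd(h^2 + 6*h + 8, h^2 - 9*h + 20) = 1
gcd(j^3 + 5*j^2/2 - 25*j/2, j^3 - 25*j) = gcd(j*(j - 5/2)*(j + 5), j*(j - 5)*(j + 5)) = j^2 + 5*j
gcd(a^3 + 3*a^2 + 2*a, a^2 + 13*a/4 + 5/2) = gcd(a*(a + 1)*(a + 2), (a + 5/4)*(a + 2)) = a + 2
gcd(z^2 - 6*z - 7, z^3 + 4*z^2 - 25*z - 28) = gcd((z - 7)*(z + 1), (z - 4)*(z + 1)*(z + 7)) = z + 1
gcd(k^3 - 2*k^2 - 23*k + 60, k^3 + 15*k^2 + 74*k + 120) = k + 5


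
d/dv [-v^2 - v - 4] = -2*v - 1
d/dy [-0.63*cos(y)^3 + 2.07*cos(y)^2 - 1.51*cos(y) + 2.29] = (1.89*cos(y)^2 - 4.14*cos(y) + 1.51)*sin(y)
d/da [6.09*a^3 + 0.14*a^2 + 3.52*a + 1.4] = 18.27*a^2 + 0.28*a + 3.52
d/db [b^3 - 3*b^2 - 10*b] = 3*b^2 - 6*b - 10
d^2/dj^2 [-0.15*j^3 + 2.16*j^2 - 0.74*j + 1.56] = 4.32 - 0.9*j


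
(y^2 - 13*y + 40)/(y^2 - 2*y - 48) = (y - 5)/(y + 6)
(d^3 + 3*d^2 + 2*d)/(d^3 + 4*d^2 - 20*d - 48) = d*(d + 1)/(d^2 + 2*d - 24)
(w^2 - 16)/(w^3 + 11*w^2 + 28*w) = (w - 4)/(w*(w + 7))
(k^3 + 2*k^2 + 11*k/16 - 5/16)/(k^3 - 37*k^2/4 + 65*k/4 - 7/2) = (4*k^2 + 9*k + 5)/(4*(k^2 - 9*k + 14))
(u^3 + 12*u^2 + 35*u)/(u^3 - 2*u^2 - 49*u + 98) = u*(u + 5)/(u^2 - 9*u + 14)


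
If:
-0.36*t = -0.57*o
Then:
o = 0.631578947368421*t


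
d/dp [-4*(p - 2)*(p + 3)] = -8*p - 4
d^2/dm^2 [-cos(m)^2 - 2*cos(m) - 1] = 2*cos(m) + 2*cos(2*m)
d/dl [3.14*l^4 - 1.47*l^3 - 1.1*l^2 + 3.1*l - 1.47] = 12.56*l^3 - 4.41*l^2 - 2.2*l + 3.1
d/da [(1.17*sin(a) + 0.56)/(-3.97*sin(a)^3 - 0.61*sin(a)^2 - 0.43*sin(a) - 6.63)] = (9.2898*sin(a)^3 + 7.3833*sin(a)^2 + 0.6832*sin(a) - 7.5163)*cos(a)/(15.7609*sin(a)^6 + 4.8434*sin(a)^5 + 3.7863*sin(a)^4 + 53.1668*sin(a)^3 + 8.2735*sin(a)^2 + 5.7018*sin(a) + 43.9569)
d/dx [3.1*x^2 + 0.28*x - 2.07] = 6.2*x + 0.28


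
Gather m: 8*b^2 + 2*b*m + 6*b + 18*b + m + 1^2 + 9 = 8*b^2 + 24*b + m*(2*b + 1) + 10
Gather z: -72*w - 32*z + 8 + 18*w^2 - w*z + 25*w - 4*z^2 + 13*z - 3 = 18*w^2 - 47*w - 4*z^2 + z*(-w - 19) + 5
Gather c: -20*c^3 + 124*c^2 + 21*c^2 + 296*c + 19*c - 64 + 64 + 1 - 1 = -20*c^3 + 145*c^2 + 315*c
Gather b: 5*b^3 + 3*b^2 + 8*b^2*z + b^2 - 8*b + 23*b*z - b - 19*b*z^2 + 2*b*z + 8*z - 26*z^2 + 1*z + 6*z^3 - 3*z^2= 5*b^3 + b^2*(8*z + 4) + b*(-19*z^2 + 25*z - 9) + 6*z^3 - 29*z^2 + 9*z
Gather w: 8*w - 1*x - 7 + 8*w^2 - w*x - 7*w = 8*w^2 + w*(1 - x) - x - 7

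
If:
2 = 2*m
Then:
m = 1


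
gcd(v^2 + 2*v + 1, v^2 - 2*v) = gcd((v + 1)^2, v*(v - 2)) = 1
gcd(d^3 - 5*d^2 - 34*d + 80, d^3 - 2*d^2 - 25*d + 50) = d^2 + 3*d - 10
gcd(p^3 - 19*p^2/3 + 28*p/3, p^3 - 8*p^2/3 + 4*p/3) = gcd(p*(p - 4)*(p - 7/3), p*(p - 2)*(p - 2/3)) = p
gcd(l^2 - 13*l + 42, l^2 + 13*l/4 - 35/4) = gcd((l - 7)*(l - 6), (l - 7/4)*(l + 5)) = 1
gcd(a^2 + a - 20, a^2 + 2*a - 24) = a - 4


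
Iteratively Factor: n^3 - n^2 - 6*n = (n + 2)*(n^2 - 3*n) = n*(n + 2)*(n - 3)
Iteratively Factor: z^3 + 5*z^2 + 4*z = (z + 4)*(z^2 + z) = (z + 1)*(z + 4)*(z)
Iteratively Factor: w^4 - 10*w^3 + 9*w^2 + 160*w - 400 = (w - 5)*(w^3 - 5*w^2 - 16*w + 80) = (w - 5)*(w + 4)*(w^2 - 9*w + 20) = (w - 5)^2*(w + 4)*(w - 4)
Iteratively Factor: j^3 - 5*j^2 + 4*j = (j - 1)*(j^2 - 4*j) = j*(j - 1)*(j - 4)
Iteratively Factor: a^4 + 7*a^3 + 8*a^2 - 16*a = (a - 1)*(a^3 + 8*a^2 + 16*a) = a*(a - 1)*(a^2 + 8*a + 16) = a*(a - 1)*(a + 4)*(a + 4)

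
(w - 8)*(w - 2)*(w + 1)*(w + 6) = w^4 - 3*w^3 - 48*w^2 + 52*w + 96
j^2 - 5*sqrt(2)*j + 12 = (j - 3*sqrt(2))*(j - 2*sqrt(2))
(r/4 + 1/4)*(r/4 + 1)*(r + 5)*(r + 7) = r^4/16 + 17*r^3/16 + 99*r^2/16 + 223*r/16 + 35/4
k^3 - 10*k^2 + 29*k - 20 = (k - 5)*(k - 4)*(k - 1)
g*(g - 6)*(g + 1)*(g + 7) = g^4 + 2*g^3 - 41*g^2 - 42*g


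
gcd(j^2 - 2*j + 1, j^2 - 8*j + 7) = j - 1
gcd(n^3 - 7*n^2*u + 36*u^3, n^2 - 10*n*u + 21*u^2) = -n + 3*u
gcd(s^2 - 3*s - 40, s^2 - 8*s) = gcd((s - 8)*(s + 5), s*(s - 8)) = s - 8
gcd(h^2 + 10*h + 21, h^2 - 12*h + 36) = 1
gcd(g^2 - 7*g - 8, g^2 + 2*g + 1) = g + 1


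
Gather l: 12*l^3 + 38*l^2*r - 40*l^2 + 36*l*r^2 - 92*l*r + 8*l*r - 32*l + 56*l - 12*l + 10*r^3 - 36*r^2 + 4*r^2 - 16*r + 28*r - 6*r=12*l^3 + l^2*(38*r - 40) + l*(36*r^2 - 84*r + 12) + 10*r^3 - 32*r^2 + 6*r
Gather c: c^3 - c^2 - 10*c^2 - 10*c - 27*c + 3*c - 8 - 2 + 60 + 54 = c^3 - 11*c^2 - 34*c + 104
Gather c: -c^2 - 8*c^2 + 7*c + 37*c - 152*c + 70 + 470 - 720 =-9*c^2 - 108*c - 180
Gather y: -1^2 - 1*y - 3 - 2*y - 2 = -3*y - 6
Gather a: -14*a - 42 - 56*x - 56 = -14*a - 56*x - 98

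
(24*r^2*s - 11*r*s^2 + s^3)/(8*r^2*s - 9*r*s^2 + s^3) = (3*r - s)/(r - s)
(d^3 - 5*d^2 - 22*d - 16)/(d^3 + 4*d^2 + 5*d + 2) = (d - 8)/(d + 1)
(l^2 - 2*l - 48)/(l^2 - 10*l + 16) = (l + 6)/(l - 2)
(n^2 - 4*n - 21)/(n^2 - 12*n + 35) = (n + 3)/(n - 5)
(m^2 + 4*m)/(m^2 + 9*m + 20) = m/(m + 5)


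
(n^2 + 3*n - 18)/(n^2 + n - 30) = (n - 3)/(n - 5)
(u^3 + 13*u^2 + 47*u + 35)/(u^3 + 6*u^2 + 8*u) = (u^3 + 13*u^2 + 47*u + 35)/(u*(u^2 + 6*u + 8))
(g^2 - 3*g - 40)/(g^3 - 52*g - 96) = (g + 5)/(g^2 + 8*g + 12)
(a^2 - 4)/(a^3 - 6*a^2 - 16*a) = (a - 2)/(a*(a - 8))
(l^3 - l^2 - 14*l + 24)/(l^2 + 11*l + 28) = (l^2 - 5*l + 6)/(l + 7)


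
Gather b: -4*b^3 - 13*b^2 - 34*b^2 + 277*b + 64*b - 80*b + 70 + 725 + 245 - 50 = -4*b^3 - 47*b^2 + 261*b + 990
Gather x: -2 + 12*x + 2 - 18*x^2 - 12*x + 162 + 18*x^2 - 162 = 0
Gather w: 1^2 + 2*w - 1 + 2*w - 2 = 4*w - 2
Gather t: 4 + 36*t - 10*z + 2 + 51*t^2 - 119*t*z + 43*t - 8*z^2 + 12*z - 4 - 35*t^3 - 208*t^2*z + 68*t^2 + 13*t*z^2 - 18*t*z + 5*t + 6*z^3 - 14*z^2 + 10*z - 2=-35*t^3 + t^2*(119 - 208*z) + t*(13*z^2 - 137*z + 84) + 6*z^3 - 22*z^2 + 12*z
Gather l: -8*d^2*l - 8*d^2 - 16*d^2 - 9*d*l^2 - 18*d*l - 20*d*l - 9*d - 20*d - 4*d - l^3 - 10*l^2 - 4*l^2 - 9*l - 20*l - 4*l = -24*d^2 - 33*d - l^3 + l^2*(-9*d - 14) + l*(-8*d^2 - 38*d - 33)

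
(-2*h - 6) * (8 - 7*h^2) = 14*h^3 + 42*h^2 - 16*h - 48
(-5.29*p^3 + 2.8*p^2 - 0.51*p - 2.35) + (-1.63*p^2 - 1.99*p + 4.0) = -5.29*p^3 + 1.17*p^2 - 2.5*p + 1.65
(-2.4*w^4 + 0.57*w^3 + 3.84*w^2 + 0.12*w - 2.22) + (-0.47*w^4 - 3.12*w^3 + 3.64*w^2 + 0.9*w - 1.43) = -2.87*w^4 - 2.55*w^3 + 7.48*w^2 + 1.02*w - 3.65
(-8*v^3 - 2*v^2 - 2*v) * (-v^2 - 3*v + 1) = 8*v^5 + 26*v^4 + 4*v^2 - 2*v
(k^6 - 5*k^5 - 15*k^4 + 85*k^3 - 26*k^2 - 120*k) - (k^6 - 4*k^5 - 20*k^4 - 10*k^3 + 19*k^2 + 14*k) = -k^5 + 5*k^4 + 95*k^3 - 45*k^2 - 134*k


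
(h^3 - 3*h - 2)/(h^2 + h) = h - 1 - 2/h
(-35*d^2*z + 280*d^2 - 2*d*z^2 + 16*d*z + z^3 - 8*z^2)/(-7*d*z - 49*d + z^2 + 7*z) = (5*d*z - 40*d + z^2 - 8*z)/(z + 7)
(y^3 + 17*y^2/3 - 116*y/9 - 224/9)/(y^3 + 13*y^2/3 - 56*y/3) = (y + 4/3)/y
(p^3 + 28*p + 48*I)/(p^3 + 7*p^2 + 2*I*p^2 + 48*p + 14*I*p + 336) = (p^2 + 6*I*p - 8)/(p^2 + p*(7 + 8*I) + 56*I)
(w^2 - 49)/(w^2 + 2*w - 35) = (w - 7)/(w - 5)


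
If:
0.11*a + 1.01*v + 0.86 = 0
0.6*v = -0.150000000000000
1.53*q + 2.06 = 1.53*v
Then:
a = -5.52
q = -1.60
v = -0.25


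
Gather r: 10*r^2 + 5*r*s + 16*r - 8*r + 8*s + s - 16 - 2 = 10*r^2 + r*(5*s + 8) + 9*s - 18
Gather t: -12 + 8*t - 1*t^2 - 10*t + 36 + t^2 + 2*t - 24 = 0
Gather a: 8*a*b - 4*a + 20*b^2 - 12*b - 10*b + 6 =a*(8*b - 4) + 20*b^2 - 22*b + 6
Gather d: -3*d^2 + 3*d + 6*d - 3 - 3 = -3*d^2 + 9*d - 6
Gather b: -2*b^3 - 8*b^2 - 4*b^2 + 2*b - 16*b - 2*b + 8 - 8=-2*b^3 - 12*b^2 - 16*b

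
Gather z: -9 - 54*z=-54*z - 9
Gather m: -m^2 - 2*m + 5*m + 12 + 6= -m^2 + 3*m + 18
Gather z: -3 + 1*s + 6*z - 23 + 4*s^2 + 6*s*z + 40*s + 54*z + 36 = 4*s^2 + 41*s + z*(6*s + 60) + 10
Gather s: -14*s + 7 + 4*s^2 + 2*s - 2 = 4*s^2 - 12*s + 5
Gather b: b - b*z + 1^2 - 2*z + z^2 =b*(1 - z) + z^2 - 2*z + 1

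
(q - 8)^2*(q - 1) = q^3 - 17*q^2 + 80*q - 64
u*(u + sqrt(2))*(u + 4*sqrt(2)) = u^3 + 5*sqrt(2)*u^2 + 8*u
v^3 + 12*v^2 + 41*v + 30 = (v + 1)*(v + 5)*(v + 6)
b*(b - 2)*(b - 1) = b^3 - 3*b^2 + 2*b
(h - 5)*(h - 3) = h^2 - 8*h + 15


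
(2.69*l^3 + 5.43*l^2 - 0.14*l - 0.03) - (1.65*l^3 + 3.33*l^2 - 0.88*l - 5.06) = 1.04*l^3 + 2.1*l^2 + 0.74*l + 5.03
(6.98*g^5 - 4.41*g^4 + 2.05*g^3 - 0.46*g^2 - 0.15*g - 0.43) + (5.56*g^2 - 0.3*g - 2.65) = 6.98*g^5 - 4.41*g^4 + 2.05*g^3 + 5.1*g^2 - 0.45*g - 3.08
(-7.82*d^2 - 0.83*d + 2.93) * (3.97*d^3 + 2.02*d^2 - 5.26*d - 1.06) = -31.0454*d^5 - 19.0915*d^4 + 51.0887*d^3 + 18.5736*d^2 - 14.532*d - 3.1058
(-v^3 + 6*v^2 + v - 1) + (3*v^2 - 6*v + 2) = -v^3 + 9*v^2 - 5*v + 1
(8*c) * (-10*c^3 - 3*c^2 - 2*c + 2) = -80*c^4 - 24*c^3 - 16*c^2 + 16*c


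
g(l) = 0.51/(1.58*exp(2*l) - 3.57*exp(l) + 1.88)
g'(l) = 0.51*(-3.16*exp(2*l) + 3.57*exp(l))/(1.58*exp(2*l) - 3.57*exp(l) + 1.88)^2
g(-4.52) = 0.28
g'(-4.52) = 0.01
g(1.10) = 0.09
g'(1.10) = -0.31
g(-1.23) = 0.52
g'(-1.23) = 0.42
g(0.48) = 2.15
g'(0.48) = -22.53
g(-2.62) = 0.31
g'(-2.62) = 0.05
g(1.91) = 0.01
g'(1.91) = -0.02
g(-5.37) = 0.27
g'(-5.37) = 0.00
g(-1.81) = 0.38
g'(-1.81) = 0.14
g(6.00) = 0.00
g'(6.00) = 0.00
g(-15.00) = 0.27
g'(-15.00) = 0.00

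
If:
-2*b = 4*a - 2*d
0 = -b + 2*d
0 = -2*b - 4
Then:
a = 1/2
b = -2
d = -1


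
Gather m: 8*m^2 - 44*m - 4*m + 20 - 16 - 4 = 8*m^2 - 48*m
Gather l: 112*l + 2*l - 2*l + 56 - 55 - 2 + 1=112*l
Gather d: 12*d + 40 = 12*d + 40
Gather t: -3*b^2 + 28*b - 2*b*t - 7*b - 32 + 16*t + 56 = -3*b^2 + 21*b + t*(16 - 2*b) + 24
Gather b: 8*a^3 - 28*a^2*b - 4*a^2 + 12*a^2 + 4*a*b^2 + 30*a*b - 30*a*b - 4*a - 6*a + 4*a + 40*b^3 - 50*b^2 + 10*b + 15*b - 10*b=8*a^3 + 8*a^2 - 6*a + 40*b^3 + b^2*(4*a - 50) + b*(15 - 28*a^2)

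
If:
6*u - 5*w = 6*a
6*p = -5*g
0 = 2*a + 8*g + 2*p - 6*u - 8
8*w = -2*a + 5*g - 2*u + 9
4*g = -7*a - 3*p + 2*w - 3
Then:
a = -1767/5260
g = 8427/2630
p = -2809/1052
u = 2547/1315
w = 7173/2630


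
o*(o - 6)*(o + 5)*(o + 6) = o^4 + 5*o^3 - 36*o^2 - 180*o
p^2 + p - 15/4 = (p - 3/2)*(p + 5/2)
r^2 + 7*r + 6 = (r + 1)*(r + 6)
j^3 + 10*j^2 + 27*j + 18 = (j + 1)*(j + 3)*(j + 6)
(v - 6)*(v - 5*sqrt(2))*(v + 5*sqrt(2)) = v^3 - 6*v^2 - 50*v + 300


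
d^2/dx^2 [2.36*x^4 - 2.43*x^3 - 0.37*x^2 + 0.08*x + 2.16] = 28.32*x^2 - 14.58*x - 0.74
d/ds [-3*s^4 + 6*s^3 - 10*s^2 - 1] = 2*s*(-6*s^2 + 9*s - 10)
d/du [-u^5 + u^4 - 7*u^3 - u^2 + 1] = u*(-5*u^3 + 4*u^2 - 21*u - 2)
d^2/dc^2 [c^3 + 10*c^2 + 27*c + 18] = 6*c + 20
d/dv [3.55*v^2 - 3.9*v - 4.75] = 7.1*v - 3.9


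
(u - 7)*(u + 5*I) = u^2 - 7*u + 5*I*u - 35*I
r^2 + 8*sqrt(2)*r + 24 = (r + 2*sqrt(2))*(r + 6*sqrt(2))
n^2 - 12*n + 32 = (n - 8)*(n - 4)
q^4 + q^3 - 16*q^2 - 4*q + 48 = (q - 3)*(q - 2)*(q + 2)*(q + 4)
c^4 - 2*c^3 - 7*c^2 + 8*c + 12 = (c - 3)*(c - 2)*(c + 1)*(c + 2)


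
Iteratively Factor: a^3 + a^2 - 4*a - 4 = (a + 2)*(a^2 - a - 2) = (a - 2)*(a + 2)*(a + 1)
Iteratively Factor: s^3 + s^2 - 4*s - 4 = (s - 2)*(s^2 + 3*s + 2) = (s - 2)*(s + 2)*(s + 1)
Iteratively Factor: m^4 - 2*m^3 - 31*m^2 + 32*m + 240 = (m + 3)*(m^3 - 5*m^2 - 16*m + 80) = (m - 5)*(m + 3)*(m^2 - 16) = (m - 5)*(m + 3)*(m + 4)*(m - 4)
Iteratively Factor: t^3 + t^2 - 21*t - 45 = (t - 5)*(t^2 + 6*t + 9) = (t - 5)*(t + 3)*(t + 3)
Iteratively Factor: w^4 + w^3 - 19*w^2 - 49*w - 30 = (w + 2)*(w^3 - w^2 - 17*w - 15) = (w + 2)*(w + 3)*(w^2 - 4*w - 5) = (w + 1)*(w + 2)*(w + 3)*(w - 5)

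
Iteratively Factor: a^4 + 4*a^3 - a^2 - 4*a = (a)*(a^3 + 4*a^2 - a - 4) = a*(a + 1)*(a^2 + 3*a - 4) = a*(a - 1)*(a + 1)*(a + 4)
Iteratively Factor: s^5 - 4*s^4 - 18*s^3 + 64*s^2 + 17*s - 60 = (s - 3)*(s^4 - s^3 - 21*s^2 + s + 20) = (s - 5)*(s - 3)*(s^3 + 4*s^2 - s - 4) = (s - 5)*(s - 3)*(s + 1)*(s^2 + 3*s - 4) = (s - 5)*(s - 3)*(s - 1)*(s + 1)*(s + 4)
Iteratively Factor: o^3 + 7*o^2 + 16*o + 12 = (o + 3)*(o^2 + 4*o + 4) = (o + 2)*(o + 3)*(o + 2)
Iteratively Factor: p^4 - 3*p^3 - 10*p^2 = (p)*(p^3 - 3*p^2 - 10*p) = p*(p - 5)*(p^2 + 2*p) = p^2*(p - 5)*(p + 2)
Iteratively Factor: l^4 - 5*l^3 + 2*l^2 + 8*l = (l - 4)*(l^3 - l^2 - 2*l) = (l - 4)*(l + 1)*(l^2 - 2*l) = l*(l - 4)*(l + 1)*(l - 2)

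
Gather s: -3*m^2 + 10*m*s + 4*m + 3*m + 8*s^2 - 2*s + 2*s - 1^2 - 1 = -3*m^2 + 10*m*s + 7*m + 8*s^2 - 2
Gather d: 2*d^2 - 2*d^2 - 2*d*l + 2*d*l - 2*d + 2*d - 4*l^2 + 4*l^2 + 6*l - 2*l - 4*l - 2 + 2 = 0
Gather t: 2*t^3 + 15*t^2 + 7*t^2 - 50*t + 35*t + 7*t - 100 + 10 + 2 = 2*t^3 + 22*t^2 - 8*t - 88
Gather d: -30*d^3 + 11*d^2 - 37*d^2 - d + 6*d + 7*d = -30*d^3 - 26*d^2 + 12*d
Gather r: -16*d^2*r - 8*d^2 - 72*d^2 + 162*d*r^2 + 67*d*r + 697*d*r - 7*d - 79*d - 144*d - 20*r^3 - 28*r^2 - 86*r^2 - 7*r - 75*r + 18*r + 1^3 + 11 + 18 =-80*d^2 - 230*d - 20*r^3 + r^2*(162*d - 114) + r*(-16*d^2 + 764*d - 64) + 30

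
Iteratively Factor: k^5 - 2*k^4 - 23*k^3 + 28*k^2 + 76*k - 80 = (k + 4)*(k^4 - 6*k^3 + k^2 + 24*k - 20) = (k - 5)*(k + 4)*(k^3 - k^2 - 4*k + 4) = (k - 5)*(k + 2)*(k + 4)*(k^2 - 3*k + 2) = (k - 5)*(k - 2)*(k + 2)*(k + 4)*(k - 1)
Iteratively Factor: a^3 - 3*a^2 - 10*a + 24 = (a + 3)*(a^2 - 6*a + 8) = (a - 2)*(a + 3)*(a - 4)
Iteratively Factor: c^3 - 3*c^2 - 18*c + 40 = (c - 5)*(c^2 + 2*c - 8) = (c - 5)*(c + 4)*(c - 2)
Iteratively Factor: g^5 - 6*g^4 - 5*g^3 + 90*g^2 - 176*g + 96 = (g - 3)*(g^4 - 3*g^3 - 14*g^2 + 48*g - 32) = (g - 3)*(g + 4)*(g^3 - 7*g^2 + 14*g - 8) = (g - 3)*(g - 1)*(g + 4)*(g^2 - 6*g + 8) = (g - 3)*(g - 2)*(g - 1)*(g + 4)*(g - 4)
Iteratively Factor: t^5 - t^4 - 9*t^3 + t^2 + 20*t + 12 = (t + 1)*(t^4 - 2*t^3 - 7*t^2 + 8*t + 12) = (t - 2)*(t + 1)*(t^3 - 7*t - 6) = (t - 3)*(t - 2)*(t + 1)*(t^2 + 3*t + 2) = (t - 3)*(t - 2)*(t + 1)^2*(t + 2)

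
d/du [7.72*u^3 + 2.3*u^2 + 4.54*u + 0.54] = 23.16*u^2 + 4.6*u + 4.54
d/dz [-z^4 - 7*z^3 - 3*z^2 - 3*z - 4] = -4*z^3 - 21*z^2 - 6*z - 3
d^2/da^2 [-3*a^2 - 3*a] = -6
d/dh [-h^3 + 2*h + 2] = 2 - 3*h^2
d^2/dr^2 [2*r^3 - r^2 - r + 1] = 12*r - 2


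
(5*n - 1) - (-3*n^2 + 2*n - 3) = 3*n^2 + 3*n + 2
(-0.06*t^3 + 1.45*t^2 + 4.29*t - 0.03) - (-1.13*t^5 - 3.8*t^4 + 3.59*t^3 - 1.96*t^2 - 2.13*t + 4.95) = 1.13*t^5 + 3.8*t^4 - 3.65*t^3 + 3.41*t^2 + 6.42*t - 4.98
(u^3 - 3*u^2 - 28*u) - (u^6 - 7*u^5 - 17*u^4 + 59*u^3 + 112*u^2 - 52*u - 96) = -u^6 + 7*u^5 + 17*u^4 - 58*u^3 - 115*u^2 + 24*u + 96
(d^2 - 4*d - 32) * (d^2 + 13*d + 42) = d^4 + 9*d^3 - 42*d^2 - 584*d - 1344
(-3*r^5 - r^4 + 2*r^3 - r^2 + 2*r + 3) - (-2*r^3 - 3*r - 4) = -3*r^5 - r^4 + 4*r^3 - r^2 + 5*r + 7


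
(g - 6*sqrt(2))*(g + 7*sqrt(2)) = g^2 + sqrt(2)*g - 84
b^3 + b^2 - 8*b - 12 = (b - 3)*(b + 2)^2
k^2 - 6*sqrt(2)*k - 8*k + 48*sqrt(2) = (k - 8)*(k - 6*sqrt(2))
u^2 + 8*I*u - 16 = (u + 4*I)^2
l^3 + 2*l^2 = l^2*(l + 2)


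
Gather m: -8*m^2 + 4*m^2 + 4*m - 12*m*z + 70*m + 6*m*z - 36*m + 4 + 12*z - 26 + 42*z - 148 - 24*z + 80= -4*m^2 + m*(38 - 6*z) + 30*z - 90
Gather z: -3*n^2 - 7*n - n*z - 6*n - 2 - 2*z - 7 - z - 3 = -3*n^2 - 13*n + z*(-n - 3) - 12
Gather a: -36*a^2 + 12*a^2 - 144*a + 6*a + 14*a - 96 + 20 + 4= -24*a^2 - 124*a - 72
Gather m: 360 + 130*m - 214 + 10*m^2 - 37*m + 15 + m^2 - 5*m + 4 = 11*m^2 + 88*m + 165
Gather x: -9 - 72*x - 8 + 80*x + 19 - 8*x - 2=0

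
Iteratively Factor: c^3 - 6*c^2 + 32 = (c - 4)*(c^2 - 2*c - 8) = (c - 4)^2*(c + 2)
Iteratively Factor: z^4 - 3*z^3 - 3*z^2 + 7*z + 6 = (z - 2)*(z^3 - z^2 - 5*z - 3) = (z - 2)*(z + 1)*(z^2 - 2*z - 3) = (z - 3)*(z - 2)*(z + 1)*(z + 1)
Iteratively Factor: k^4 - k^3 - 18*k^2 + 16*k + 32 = (k + 4)*(k^3 - 5*k^2 + 2*k + 8) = (k + 1)*(k + 4)*(k^2 - 6*k + 8) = (k - 4)*(k + 1)*(k + 4)*(k - 2)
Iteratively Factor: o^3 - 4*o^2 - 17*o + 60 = (o + 4)*(o^2 - 8*o + 15) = (o - 5)*(o + 4)*(o - 3)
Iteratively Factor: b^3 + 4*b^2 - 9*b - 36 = (b - 3)*(b^2 + 7*b + 12) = (b - 3)*(b + 3)*(b + 4)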